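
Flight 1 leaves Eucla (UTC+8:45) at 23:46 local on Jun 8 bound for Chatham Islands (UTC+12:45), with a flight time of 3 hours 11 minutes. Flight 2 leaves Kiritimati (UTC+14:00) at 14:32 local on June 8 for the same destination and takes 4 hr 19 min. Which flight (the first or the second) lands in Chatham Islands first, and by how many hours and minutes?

Flight 1 in UTC: 23:46 − 8:45 = 15:01 on Jun 8.
+3 hours and 11 minutes → arrive 18:12 UTC on Jun 8.
Flight 2 in UTC: 14:32 − 14:00 = 00:32 on Jun 8.
+4 hours 19 minutes → arrive 04:51 UTC on Jun 8.
Flight 2 lands earlier by 13 hours 21 minutes.

the second, by 13 hours 21 minutes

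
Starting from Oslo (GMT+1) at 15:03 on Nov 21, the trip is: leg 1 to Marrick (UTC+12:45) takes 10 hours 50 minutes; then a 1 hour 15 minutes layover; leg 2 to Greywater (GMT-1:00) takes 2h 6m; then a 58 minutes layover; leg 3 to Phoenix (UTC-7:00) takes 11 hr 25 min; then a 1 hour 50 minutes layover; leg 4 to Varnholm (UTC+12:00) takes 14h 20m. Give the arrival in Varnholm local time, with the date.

20:47 on Nov 23

Convert departure to UTC: 15:03 − 1:00 = 14:03 UTC on Nov 21.
Add 10 hours and 50 minutes leg 1 → 00:53 UTC (Nov 22).
Add 1 hour 15 minutes layover in Marrick → 02:08 UTC.
Add 2 hours 6 minutes leg 2 → 04:14 UTC.
Add 58 minutes layover in Greywater → 05:12 UTC.
Add 11 hours 25 minutes leg 3 → 16:37 UTC.
Add 1 hour 50 minutes layover in Phoenix → 18:27 UTC.
Add 14 hours and 20 minutes leg 4 → 08:47 UTC (Nov 23).
Varnholm is UTC+12:00, so local arrival = 08:47 + 12:00 = 20:47 on Nov 23.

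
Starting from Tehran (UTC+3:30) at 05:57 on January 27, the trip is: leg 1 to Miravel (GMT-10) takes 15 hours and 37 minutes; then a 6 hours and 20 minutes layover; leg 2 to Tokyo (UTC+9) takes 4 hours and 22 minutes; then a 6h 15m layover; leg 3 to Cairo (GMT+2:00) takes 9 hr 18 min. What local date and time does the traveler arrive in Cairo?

22:19 on January 28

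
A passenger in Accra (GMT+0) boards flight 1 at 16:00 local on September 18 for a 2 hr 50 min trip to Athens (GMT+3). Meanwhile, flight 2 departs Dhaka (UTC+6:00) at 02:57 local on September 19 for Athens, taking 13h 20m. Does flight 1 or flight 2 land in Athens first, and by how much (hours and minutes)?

Flight 1 departs at 16:00 UTC (Sep 18).
+2 hours and 50 minutes → arrive 18:50 UTC on Sep 18.
Flight 2 in UTC: 02:57 − 6:00 = 20:57 on Sep 18.
+13 hours and 20 minutes → arrive 10:17 UTC on Sep 19.
Flight 1 lands earlier by 15 hours 27 minutes.

the first, by 15 hours 27 minutes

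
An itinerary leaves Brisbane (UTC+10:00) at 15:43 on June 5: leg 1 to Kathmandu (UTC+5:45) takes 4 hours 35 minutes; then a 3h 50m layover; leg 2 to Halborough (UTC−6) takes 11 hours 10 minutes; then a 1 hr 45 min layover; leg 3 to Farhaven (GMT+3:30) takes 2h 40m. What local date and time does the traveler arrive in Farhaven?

09:13 on June 6

Convert departure to UTC: 15:43 − 10:00 = 05:43 UTC on Jun 5.
Add 4 hours and 35 minutes leg 1 → 10:18 UTC.
Add 3 hours and 50 minutes layover in Kathmandu → 14:08 UTC.
Add 11 hours and 10 minutes leg 2 → 01:18 UTC (Jun 6).
Add 1 hour 45 minutes layover in Halborough → 03:03 UTC.
Add 2 hours 40 minutes leg 3 → 05:43 UTC.
Farhaven is UTC+3:30, so local arrival = 05:43 + 3:30 = 09:13 on Jun 6.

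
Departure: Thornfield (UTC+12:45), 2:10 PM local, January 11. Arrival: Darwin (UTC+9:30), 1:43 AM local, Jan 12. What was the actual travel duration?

14 hours 48 minutes

Darwin is 3:15 behind Thornfield.
Clock-face elapsed time (ignoring zones) is 11 hours 33 minutes.
Actual elapsed = 11 hours 33 minutes + 3:15 = 14 hours 48 minutes.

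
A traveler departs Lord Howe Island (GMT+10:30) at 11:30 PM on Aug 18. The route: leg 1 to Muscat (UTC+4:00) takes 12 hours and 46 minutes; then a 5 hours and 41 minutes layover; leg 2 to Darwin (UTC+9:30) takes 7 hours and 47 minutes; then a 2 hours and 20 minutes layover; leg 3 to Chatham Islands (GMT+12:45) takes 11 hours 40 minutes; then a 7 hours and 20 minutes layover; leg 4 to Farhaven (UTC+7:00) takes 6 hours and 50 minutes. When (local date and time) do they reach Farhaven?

2:24 AM on Aug 21

Convert departure to UTC: 11:30 PM − 10:30 = 1:00 PM UTC on Aug 18.
Add 12 hours 46 minutes leg 1 → 1:46 AM UTC (Aug 19).
Add 5 hours 41 minutes layover in Muscat → 7:27 AM UTC.
Add 7 hours and 47 minutes leg 2 → 3:14 PM UTC.
Add 2 hours 20 minutes layover in Darwin → 5:34 PM UTC.
Add 11 hours 40 minutes leg 3 → 5:14 AM UTC (Aug 20).
Add 7 hours and 20 minutes layover in Chatham Islands → 12:34 PM UTC.
Add 6 hours 50 minutes leg 4 → 7:24 PM UTC.
Farhaven is UTC+7:00, so local arrival = 7:24 PM + 7:00 = 2:24 AM on Aug 21.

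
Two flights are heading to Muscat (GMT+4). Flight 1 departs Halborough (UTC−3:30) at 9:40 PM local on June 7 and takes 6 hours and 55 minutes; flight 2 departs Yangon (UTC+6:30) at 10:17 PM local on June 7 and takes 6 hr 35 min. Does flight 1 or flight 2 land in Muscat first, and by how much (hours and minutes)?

the second, by 9 hours 43 minutes

Flight 1 in UTC: 9:40 PM + 3:30 = 1:10 AM on Jun 8.
+6 hours and 55 minutes → arrive 8:05 AM UTC on Jun 8.
Flight 2 in UTC: 10:17 PM − 6:30 = 3:47 PM on Jun 7.
+6 hours and 35 minutes → arrive 10:22 PM UTC on Jun 7.
Flight 2 lands earlier by 9 hours 43 minutes.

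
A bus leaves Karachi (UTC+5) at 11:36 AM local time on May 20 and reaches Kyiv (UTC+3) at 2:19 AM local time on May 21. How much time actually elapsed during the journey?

16 hours 43 minutes

Departure in UTC: 11:36 AM − 5:00 = 6:36 AM on May 20.
Arrival in UTC: 2:19 AM − 3:00 = 11:19 PM on May 20.
Elapsed = 11:19 PM − 6:36 AM = 16 hours 43 minutes.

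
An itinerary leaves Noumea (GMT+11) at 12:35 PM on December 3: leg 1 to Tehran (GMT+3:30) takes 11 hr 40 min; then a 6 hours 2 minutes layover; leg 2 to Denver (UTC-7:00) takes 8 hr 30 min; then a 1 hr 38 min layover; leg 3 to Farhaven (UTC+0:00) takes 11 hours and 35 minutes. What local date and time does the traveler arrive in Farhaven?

Convert departure to UTC: 12:35 PM − 11:00 = 1:35 AM UTC on Dec 3.
Add 11 hours 40 minutes leg 1 → 1:15 PM UTC.
Add 6 hours 2 minutes layover in Tehran → 7:17 PM UTC.
Add 8 hours 30 minutes leg 2 → 3:47 AM UTC (Dec 4).
Add 1 hour and 38 minutes layover in Denver → 5:25 AM UTC.
Add 11 hours 35 minutes leg 3 → 5:00 PM UTC.
Farhaven is UTC+0, so local arrival is the same: 5:00 PM on Dec 4.

5:00 PM on December 4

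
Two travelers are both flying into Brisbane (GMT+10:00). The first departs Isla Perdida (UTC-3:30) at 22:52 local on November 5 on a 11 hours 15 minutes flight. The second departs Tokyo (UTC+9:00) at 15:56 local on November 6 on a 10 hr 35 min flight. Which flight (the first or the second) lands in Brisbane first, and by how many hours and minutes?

Flight 1 in UTC: 22:52 + 3:30 = 02:22 on Nov 6.
+11 hours 15 minutes → arrive 13:37 UTC on Nov 6.
Flight 2 in UTC: 15:56 − 9:00 = 06:56 on Nov 6.
+10 hours 35 minutes → arrive 17:31 UTC on Nov 6.
Flight 1 lands earlier by 3 hours 54 minutes.

the first, by 3 hours 54 minutes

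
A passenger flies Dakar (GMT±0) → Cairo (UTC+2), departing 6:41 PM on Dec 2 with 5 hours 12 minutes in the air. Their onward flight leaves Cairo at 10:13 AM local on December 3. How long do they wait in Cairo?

Dakar is at UTC+0, so departure is already 6:41 PM UTC on Dec 2.
Add 5 hours and 12 minutes flight time → 11:53 PM UTC.
Cairo is UTC+2:00, so local arrival = 11:53 PM + 2:00 = 1:53 AM on Dec 3.
Layover = 10:13 AM − 1:53 AM = 8 hours 20 minutes.

8 hours 20 minutes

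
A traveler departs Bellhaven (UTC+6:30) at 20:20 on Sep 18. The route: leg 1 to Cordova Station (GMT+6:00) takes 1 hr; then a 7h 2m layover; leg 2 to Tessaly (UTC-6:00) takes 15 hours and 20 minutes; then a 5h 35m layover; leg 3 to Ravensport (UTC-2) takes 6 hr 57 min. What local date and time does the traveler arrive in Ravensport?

23:44 on September 19

Convert departure to UTC: 20:20 − 6:30 = 13:50 UTC on Sep 18.
Add 1 hour leg 1 → 14:50 UTC.
Add 7 hours and 2 minutes layover in Cordova Station → 21:52 UTC.
Add 15 hours 20 minutes leg 2 → 13:12 UTC (Sep 19).
Add 5 hours and 35 minutes layover in Tessaly → 18:47 UTC.
Add 6 hours and 57 minutes leg 3 → 01:44 UTC (Sep 20).
Ravensport is UTC−2:00, so local arrival = 01:44 − 2:00 = 23:44 on Sep 19.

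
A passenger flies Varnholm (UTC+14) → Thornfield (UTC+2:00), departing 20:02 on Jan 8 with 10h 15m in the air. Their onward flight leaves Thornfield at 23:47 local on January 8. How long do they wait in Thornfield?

5 hours 30 minutes

Convert departure to UTC: 20:02 − 14:00 = 06:02 UTC on Jan 8.
Add 10 hours 15 minutes flight time → 16:17 UTC.
Thornfield is UTC+2:00, so local arrival = 16:17 + 2:00 = 18:17 on Jan 8.
Layover = 23:47 − 18:17 = 5 hours 30 minutes.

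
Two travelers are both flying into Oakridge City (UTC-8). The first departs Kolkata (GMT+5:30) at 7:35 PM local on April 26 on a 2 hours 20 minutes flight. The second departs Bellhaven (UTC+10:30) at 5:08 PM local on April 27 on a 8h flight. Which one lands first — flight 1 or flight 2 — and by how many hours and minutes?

Flight 1 in UTC: 7:35 PM − 5:30 = 2:05 PM on Apr 26.
+2 hours 20 minutes → arrive 4:25 PM UTC on Apr 26.
Flight 2 in UTC: 5:08 PM − 10:30 = 6:38 AM on Apr 27.
+8 hours → arrive 2:38 PM UTC on Apr 27.
Flight 1 lands earlier by 22 hours 13 minutes.

the first, by 22 hours 13 minutes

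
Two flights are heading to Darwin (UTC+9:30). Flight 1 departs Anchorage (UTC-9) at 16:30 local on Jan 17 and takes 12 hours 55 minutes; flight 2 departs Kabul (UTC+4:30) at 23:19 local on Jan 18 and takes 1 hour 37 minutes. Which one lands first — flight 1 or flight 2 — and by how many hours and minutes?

the first, by 6 hours 1 minute

Flight 1 in UTC: 16:30 + 9:00 = 01:30 on Jan 18.
+12 hours 55 minutes → arrive 14:25 UTC on Jan 18.
Flight 2 in UTC: 23:19 − 4:30 = 18:49 on Jan 18.
+1 hour and 37 minutes → arrive 20:26 UTC on Jan 18.
Flight 1 lands earlier by 6 hours 1 minute.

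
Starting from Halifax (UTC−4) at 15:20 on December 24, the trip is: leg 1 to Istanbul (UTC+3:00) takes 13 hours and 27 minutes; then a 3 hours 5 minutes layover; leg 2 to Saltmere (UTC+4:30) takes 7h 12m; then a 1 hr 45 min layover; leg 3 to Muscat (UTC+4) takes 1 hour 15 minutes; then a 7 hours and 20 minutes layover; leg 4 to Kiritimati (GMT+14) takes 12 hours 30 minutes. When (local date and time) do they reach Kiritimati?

07:54 on December 27

Convert departure to UTC: 15:20 + 4:00 = 19:20 UTC on Dec 24.
Add 13 hours 27 minutes leg 1 → 08:47 UTC (Dec 25).
Add 3 hours 5 minutes layover in Istanbul → 11:52 UTC.
Add 7 hours and 12 minutes leg 2 → 19:04 UTC.
Add 1 hour and 45 minutes layover in Saltmere → 20:49 UTC.
Add 1 hour 15 minutes leg 3 → 22:04 UTC.
Add 7 hours and 20 minutes layover in Muscat → 05:24 UTC (Dec 26).
Add 12 hours and 30 minutes leg 4 → 17:54 UTC.
Kiritimati is UTC+14:00, so local arrival = 17:54 + 14:00 = 07:54 on Dec 27.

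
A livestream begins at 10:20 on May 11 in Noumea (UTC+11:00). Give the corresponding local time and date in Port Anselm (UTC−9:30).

13:50 on May 10

Port Anselm is 20:30 behind Noumea.
Shift by the zone difference: 10:20 − 20:30 = 13:50 on May 10 in Port Anselm.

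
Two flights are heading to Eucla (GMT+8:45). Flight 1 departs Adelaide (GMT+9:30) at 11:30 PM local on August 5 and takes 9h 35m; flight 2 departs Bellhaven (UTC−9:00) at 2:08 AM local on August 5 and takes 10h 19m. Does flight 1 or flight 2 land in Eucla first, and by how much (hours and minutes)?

Flight 1 in UTC: 11:30 PM − 9:30 = 2:00 PM on Aug 5.
+9 hours 35 minutes → arrive 11:35 PM UTC on Aug 5.
Flight 2 in UTC: 2:08 AM + 9:00 = 11:08 AM on Aug 5.
+10 hours 19 minutes → arrive 9:27 PM UTC on Aug 5.
Flight 2 lands earlier by 2 hours 8 minutes.

the second, by 2 hours 8 minutes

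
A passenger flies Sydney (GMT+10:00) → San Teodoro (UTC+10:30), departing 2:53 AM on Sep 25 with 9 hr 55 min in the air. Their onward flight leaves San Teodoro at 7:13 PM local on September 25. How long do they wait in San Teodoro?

Convert departure to UTC: 2:53 AM − 10:00 = 4:53 PM UTC on Sep 24.
Add 9 hours 55 minutes flight time → 2:48 AM UTC (Sep 25).
San Teodoro is UTC+10:30, so local arrival = 2:48 AM + 10:30 = 1:18 PM on Sep 25.
Layover = 7:13 PM − 1:18 PM = 5 hours 55 minutes.

5 hours 55 minutes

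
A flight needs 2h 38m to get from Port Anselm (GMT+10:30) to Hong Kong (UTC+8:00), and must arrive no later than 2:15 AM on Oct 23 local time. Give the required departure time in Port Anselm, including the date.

2:07 AM on Oct 23

Target arrival in UTC: 2:15 AM − 8:00 = 6:15 PM on Oct 22.
Subtract 2 hours and 38 minutes → departure 3:37 PM UTC on Oct 22.
Port Anselm is UTC+10:30: 3:37 PM + 10:30 = 2:07 AM on Oct 23.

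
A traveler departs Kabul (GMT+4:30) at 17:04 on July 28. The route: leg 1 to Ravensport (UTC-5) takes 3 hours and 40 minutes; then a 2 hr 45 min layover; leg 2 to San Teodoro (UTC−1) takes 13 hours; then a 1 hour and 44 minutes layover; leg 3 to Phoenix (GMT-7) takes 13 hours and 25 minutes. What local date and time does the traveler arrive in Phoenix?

16:08 on July 29

Convert departure to UTC: 17:04 − 4:30 = 12:34 UTC on Jul 28.
Add 3 hours 40 minutes leg 1 → 16:14 UTC.
Add 2 hours 45 minutes layover in Ravensport → 18:59 UTC.
Add 13 hours leg 2 → 07:59 UTC (Jul 29).
Add 1 hour 44 minutes layover in San Teodoro → 09:43 UTC.
Add 13 hours and 25 minutes leg 3 → 23:08 UTC.
Phoenix is UTC−7:00, so local arrival = 23:08 − 7:00 = 16:08 on Jul 29.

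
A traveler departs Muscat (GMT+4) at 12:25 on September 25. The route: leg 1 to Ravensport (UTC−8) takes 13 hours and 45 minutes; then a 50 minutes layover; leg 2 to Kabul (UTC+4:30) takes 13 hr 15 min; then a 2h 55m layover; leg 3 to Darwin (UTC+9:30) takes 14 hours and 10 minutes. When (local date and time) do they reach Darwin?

Convert departure to UTC: 12:25 − 4:00 = 08:25 UTC on Sep 25.
Add 13 hours and 45 minutes leg 1 → 22:10 UTC.
Add 50 minutes layover in Ravensport → 23:00 UTC.
Add 13 hours and 15 minutes leg 2 → 12:15 UTC (Sep 26).
Add 2 hours and 55 minutes layover in Kabul → 15:10 UTC.
Add 14 hours and 10 minutes leg 3 → 05:20 UTC (Sep 27).
Darwin is UTC+9:30, so local arrival = 05:20 + 9:30 = 14:50 on Sep 27.

14:50 on September 27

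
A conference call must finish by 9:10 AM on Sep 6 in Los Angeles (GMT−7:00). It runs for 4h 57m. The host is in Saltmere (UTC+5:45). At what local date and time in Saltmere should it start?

4:58 PM on September 6

Target end time in UTC: 9:10 AM + 7:00 = 4:10 PM on Sep 6.
Subtract 4 hours 57 minutes → start 11:13 AM UTC on Sep 6.
Saltmere is UTC+5:45: 11:13 AM + 5:45 = 4:58 PM on Sep 6.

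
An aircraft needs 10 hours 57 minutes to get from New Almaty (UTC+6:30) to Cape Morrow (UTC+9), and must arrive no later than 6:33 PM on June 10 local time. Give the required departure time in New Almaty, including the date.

5:06 AM on June 10

Target arrival in UTC: 6:33 PM − 9:00 = 9:33 AM on Jun 10.
Subtract 10 hours 57 minutes → departure 10:36 PM UTC on Jun 9.
New Almaty is UTC+6:30: 10:36 PM + 6:30 = 5:06 AM on Jun 10.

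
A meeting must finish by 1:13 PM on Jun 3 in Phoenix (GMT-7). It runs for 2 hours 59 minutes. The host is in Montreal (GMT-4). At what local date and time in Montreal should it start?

Target end time in UTC: 1:13 PM + 7:00 = 8:13 PM on Jun 3.
Subtract 2 hours and 59 minutes → start 5:14 PM UTC on Jun 3.
Montreal is UTC−4:00: 5:14 PM − 4:00 = 1:14 PM on Jun 3.

1:14 PM on Jun 3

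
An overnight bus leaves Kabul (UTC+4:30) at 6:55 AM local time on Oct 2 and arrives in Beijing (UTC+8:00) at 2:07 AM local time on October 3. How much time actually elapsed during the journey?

Departure in UTC: 6:55 AM − 4:30 = 2:25 AM on Oct 2.
Arrival in UTC: 2:07 AM − 8:00 = 6:07 PM on Oct 2.
Elapsed = 6:07 PM − 2:25 AM = 15 hours 42 minutes.

15 hours 42 minutes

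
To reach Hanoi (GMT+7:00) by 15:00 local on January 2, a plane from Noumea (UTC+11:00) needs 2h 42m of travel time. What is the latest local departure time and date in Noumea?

16:18 on Jan 2

Target arrival in UTC: 15:00 − 7:00 = 08:00 on Jan 2.
Subtract 2 hours and 42 minutes → departure 05:18 UTC on Jan 2.
Noumea is UTC+11:00: 05:18 + 11:00 = 16:18 on Jan 2.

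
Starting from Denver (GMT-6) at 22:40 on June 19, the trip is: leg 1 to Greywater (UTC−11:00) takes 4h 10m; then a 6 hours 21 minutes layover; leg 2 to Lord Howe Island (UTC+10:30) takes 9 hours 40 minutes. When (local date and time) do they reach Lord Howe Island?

Convert departure to UTC: 22:40 + 6:00 = 04:40 UTC on Jun 20.
Add 4 hours and 10 minutes leg 1 → 08:50 UTC.
Add 6 hours and 21 minutes layover in Greywater → 15:11 UTC.
Add 9 hours and 40 minutes leg 2 → 00:51 UTC (Jun 21).
Lord Howe Island is UTC+10:30, so local arrival = 00:51 + 10:30 = 11:21 on Jun 21.

11:21 on Jun 21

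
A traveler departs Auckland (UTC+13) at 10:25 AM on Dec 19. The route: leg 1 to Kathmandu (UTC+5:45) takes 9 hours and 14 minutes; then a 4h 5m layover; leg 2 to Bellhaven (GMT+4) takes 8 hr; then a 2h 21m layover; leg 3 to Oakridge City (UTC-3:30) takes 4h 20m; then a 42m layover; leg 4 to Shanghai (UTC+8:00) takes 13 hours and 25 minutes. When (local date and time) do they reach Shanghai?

11:32 PM on Dec 20

Convert departure to UTC: 10:25 AM − 13:00 = 9:25 PM UTC on Dec 18.
Add 9 hours 14 minutes leg 1 → 6:39 AM UTC (Dec 19).
Add 4 hours 5 minutes layover in Kathmandu → 10:44 AM UTC.
Add 8 hours leg 2 → 6:44 PM UTC.
Add 2 hours and 21 minutes layover in Bellhaven → 9:05 PM UTC.
Add 4 hours and 20 minutes leg 3 → 1:25 AM UTC (Dec 20).
Add 42 minutes layover in Oakridge City → 2:07 AM UTC.
Add 13 hours 25 minutes leg 4 → 3:32 PM UTC.
Shanghai is UTC+8:00, so local arrival = 3:32 PM + 8:00 = 11:32 PM on Dec 20.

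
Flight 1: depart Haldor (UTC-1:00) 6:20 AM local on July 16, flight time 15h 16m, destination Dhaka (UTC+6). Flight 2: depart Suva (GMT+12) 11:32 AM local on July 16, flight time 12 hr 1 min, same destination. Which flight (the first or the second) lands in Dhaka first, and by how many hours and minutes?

the second, by 11 hours 3 minutes

Flight 1 in UTC: 6:20 AM + 1:00 = 7:20 AM on Jul 16.
+15 hours and 16 minutes → arrive 10:36 PM UTC on Jul 16.
Flight 2 in UTC: 11:32 AM − 12:00 = 11:32 PM on Jul 15.
+12 hours 1 minute → arrive 11:33 AM UTC on Jul 16.
Flight 2 lands earlier by 11 hours 3 minutes.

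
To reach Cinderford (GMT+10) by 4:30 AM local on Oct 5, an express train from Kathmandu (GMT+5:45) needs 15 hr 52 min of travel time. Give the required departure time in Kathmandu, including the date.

8:23 AM on Oct 4

Target arrival in UTC: 4:30 AM − 10:00 = 6:30 PM on Oct 4.
Subtract 15 hours 52 minutes → departure 2:38 AM UTC on Oct 4.
Kathmandu is UTC+5:45: 2:38 AM + 5:45 = 8:23 AM on Oct 4.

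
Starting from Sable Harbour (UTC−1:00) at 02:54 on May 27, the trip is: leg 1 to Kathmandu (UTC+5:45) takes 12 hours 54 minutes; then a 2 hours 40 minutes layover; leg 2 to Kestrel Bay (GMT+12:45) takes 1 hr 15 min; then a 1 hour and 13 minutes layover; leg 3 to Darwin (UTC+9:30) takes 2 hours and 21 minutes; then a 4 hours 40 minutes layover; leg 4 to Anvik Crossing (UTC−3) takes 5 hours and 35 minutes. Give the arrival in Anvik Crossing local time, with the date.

07:32 on May 28

Convert departure to UTC: 02:54 + 1:00 = 03:54 UTC on May 27.
Add 12 hours 54 minutes leg 1 → 16:48 UTC.
Add 2 hours 40 minutes layover in Kathmandu → 19:28 UTC.
Add 1 hour and 15 minutes leg 2 → 20:43 UTC.
Add 1 hour 13 minutes layover in Kestrel Bay → 21:56 UTC.
Add 2 hours and 21 minutes leg 3 → 00:17 UTC (May 28).
Add 4 hours 40 minutes layover in Darwin → 04:57 UTC.
Add 5 hours and 35 minutes leg 4 → 10:32 UTC.
Anvik Crossing is UTC−3:00, so local arrival = 10:32 − 3:00 = 07:32 on May 28.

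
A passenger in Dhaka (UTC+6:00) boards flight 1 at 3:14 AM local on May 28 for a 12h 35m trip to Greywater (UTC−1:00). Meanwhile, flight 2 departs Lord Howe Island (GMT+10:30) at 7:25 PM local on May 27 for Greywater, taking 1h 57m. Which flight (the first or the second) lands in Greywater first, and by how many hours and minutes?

Flight 1 in UTC: 3:14 AM − 6:00 = 9:14 PM on May 27.
+12 hours and 35 minutes → arrive 9:49 AM UTC on May 28.
Flight 2 in UTC: 7:25 PM − 10:30 = 8:55 AM on May 27.
+1 hour 57 minutes → arrive 10:52 AM UTC on May 27.
Flight 2 lands earlier by 22 hours 57 minutes.

the second, by 22 hours 57 minutes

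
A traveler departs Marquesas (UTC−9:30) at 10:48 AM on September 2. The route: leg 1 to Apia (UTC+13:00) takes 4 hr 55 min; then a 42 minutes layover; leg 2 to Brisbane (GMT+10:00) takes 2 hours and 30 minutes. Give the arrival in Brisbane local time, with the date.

Convert departure to UTC: 10:48 AM + 9:30 = 8:18 PM UTC on Sep 2.
Add 4 hours and 55 minutes leg 1 → 1:13 AM UTC (Sep 3).
Add 42 minutes layover in Apia → 1:55 AM UTC.
Add 2 hours 30 minutes leg 2 → 4:25 AM UTC.
Brisbane is UTC+10:00, so local arrival = 4:25 AM + 10:00 = 2:25 PM on Sep 3.

2:25 PM on September 3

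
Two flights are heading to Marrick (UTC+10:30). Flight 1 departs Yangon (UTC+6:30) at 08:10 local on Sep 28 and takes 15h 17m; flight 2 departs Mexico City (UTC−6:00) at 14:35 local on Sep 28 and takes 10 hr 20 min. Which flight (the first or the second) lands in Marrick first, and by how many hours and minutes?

Flight 1 in UTC: 08:10 − 6:30 = 01:40 on Sep 28.
+15 hours and 17 minutes → arrive 16:57 UTC on Sep 28.
Flight 2 in UTC: 14:35 + 6:00 = 20:35 on Sep 28.
+10 hours and 20 minutes → arrive 06:55 UTC on Sep 29.
Flight 1 lands earlier by 13 hours 58 minutes.

the first, by 13 hours 58 minutes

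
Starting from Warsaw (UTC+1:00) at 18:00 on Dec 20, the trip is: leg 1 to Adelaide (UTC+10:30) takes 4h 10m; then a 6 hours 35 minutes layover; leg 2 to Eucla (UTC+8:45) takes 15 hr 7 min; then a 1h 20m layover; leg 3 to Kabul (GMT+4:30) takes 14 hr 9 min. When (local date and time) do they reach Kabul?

14:51 on December 22

Convert departure to UTC: 18:00 − 1:00 = 17:00 UTC on Dec 20.
Add 4 hours and 10 minutes leg 1 → 21:10 UTC.
Add 6 hours 35 minutes layover in Adelaide → 03:45 UTC (Dec 21).
Add 15 hours 7 minutes leg 2 → 18:52 UTC.
Add 1 hour 20 minutes layover in Eucla → 20:12 UTC.
Add 14 hours and 9 minutes leg 3 → 10:21 UTC (Dec 22).
Kabul is UTC+4:30, so local arrival = 10:21 + 4:30 = 14:51 on Dec 22.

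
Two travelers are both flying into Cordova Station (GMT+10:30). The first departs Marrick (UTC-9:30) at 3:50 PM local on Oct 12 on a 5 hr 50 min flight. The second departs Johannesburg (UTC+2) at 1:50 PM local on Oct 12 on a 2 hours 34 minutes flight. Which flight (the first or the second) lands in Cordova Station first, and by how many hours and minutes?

Flight 1 in UTC: 3:50 PM + 9:30 = 1:20 AM on Oct 13.
+5 hours and 50 minutes → arrive 7:10 AM UTC on Oct 13.
Flight 2 in UTC: 1:50 PM − 2:00 = 11:50 AM on Oct 12.
+2 hours and 34 minutes → arrive 2:24 PM UTC on Oct 12.
Flight 2 lands earlier by 16 hours 46 minutes.

the second, by 16 hours 46 minutes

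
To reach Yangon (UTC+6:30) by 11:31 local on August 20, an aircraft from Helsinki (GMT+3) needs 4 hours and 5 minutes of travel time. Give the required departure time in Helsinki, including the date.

Target arrival in UTC: 11:31 − 6:30 = 05:01 on Aug 20.
Subtract 4 hours and 5 minutes → departure 00:56 UTC on Aug 20.
Helsinki is UTC+3:00: 00:56 + 3:00 = 03:56 on Aug 20.

03:56 on August 20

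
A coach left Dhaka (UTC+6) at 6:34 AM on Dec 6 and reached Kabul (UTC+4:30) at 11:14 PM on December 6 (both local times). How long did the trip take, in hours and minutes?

Departure in UTC: 6:34 AM − 6:00 = 12:34 AM on Dec 6.
Arrival in UTC: 11:14 PM − 4:30 = 6:44 PM on Dec 6.
Elapsed = 6:44 PM − 12:34 AM = 18 hours 10 minutes.

18 hours 10 minutes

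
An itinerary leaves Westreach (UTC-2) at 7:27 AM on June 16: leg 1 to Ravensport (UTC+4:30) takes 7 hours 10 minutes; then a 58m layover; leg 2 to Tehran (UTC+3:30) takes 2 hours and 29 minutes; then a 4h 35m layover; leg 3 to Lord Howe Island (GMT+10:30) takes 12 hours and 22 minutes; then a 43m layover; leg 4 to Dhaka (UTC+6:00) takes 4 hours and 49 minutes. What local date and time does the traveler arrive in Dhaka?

Convert departure to UTC: 7:27 AM + 2:00 = 9:27 AM UTC on Jun 16.
Add 7 hours 10 minutes leg 1 → 4:37 PM UTC.
Add 58 minutes layover in Ravensport → 5:35 PM UTC.
Add 2 hours and 29 minutes leg 2 → 8:04 PM UTC.
Add 4 hours 35 minutes layover in Tehran → 12:39 AM UTC (Jun 17).
Add 12 hours 22 minutes leg 3 → 1:01 PM UTC.
Add 43 minutes layover in Lord Howe Island → 1:44 PM UTC.
Add 4 hours 49 minutes leg 4 → 6:33 PM UTC.
Dhaka is UTC+6:00, so local arrival = 6:33 PM + 6:00 = 12:33 AM on Jun 18.

12:33 AM on June 18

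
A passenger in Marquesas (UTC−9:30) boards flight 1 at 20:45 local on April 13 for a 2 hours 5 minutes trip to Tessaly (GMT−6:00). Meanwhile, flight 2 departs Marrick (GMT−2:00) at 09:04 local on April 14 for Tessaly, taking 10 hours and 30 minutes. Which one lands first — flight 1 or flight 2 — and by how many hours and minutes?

the first, by 13 hours 14 minutes

Flight 1 in UTC: 20:45 + 9:30 = 06:15 on Apr 14.
+2 hours 5 minutes → arrive 08:20 UTC on Apr 14.
Flight 2 in UTC: 09:04 + 2:00 = 11:04 on Apr 14.
+10 hours and 30 minutes → arrive 21:34 UTC on Apr 14.
Flight 1 lands earlier by 13 hours 14 minutes.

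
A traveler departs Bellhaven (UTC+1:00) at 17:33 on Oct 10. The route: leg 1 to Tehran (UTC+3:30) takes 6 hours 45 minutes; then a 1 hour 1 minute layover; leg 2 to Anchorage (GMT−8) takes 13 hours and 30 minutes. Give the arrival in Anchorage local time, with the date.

05:49 on Oct 11

Convert departure to UTC: 17:33 − 1:00 = 16:33 UTC on Oct 10.
Add 6 hours 45 minutes leg 1 → 23:18 UTC.
Add 1 hour and 1 minute layover in Tehran → 00:19 UTC (Oct 11).
Add 13 hours 30 minutes leg 2 → 13:49 UTC.
Anchorage is UTC−8:00, so local arrival = 13:49 − 8:00 = 05:49 on Oct 11.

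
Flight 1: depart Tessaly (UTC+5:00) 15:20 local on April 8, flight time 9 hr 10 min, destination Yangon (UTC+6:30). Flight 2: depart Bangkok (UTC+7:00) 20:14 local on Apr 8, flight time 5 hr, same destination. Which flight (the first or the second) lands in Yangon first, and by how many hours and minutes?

the second, by 1 hour 16 minutes

Flight 1 in UTC: 15:20 − 5:00 = 10:20 on Apr 8.
+9 hours 10 minutes → arrive 19:30 UTC on Apr 8.
Flight 2 in UTC: 20:14 − 7:00 = 13:14 on Apr 8.
+5 hours → arrive 18:14 UTC on Apr 8.
Flight 2 lands earlier by 1 hour 16 minutes.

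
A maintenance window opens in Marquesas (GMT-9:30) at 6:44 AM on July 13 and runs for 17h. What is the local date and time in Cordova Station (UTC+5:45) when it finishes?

2:59 PM on Jul 14

Cordova Station is 15:15 ahead of Marquesas.
After 17 hours it is 11:44 PM in Marquesas.
Shift by the zone difference: 11:44 PM + 15:15 = 2:59 PM on Jul 14 in Cordova Station.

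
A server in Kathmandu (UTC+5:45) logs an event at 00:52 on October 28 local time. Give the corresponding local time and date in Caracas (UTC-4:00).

15:07 on October 27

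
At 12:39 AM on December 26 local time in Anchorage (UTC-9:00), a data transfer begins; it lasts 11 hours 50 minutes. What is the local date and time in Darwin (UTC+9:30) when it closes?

Convert start to UTC: 12:39 AM + 9:00 = 9:39 AM UTC on Dec 26.
Add 11 hours and 50 minutes duration → 9:29 PM UTC.
Darwin is UTC+9:30, so local end time = 9:29 PM + 9:30 = 6:59 AM on Dec 27.

6:59 AM on December 27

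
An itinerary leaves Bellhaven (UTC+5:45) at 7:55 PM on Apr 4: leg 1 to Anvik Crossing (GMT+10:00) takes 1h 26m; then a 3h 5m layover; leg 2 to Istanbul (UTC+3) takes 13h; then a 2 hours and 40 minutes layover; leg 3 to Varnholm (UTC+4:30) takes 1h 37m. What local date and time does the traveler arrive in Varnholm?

Convert departure to UTC: 7:55 PM − 5:45 = 2:10 PM UTC on Apr 4.
Add 1 hour and 26 minutes leg 1 → 3:36 PM UTC.
Add 3 hours 5 minutes layover in Anvik Crossing → 6:41 PM UTC.
Add 13 hours leg 2 → 7:41 AM UTC (Apr 5).
Add 2 hours and 40 minutes layover in Istanbul → 10:21 AM UTC.
Add 1 hour and 37 minutes leg 3 → 11:58 AM UTC.
Varnholm is UTC+4:30, so local arrival = 11:58 AM + 4:30 = 4:28 PM on Apr 5.

4:28 PM on April 5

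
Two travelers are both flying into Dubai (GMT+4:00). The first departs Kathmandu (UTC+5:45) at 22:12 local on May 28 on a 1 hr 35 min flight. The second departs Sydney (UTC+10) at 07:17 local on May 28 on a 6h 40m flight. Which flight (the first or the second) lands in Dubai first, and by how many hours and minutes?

Flight 1 in UTC: 22:12 − 5:45 = 16:27 on May 28.
+1 hour 35 minutes → arrive 18:02 UTC on May 28.
Flight 2 in UTC: 07:17 − 10:00 = 21:17 on May 27.
+6 hours 40 minutes → arrive 03:57 UTC on May 28.
Flight 2 lands earlier by 14 hours 5 minutes.

the second, by 14 hours 5 minutes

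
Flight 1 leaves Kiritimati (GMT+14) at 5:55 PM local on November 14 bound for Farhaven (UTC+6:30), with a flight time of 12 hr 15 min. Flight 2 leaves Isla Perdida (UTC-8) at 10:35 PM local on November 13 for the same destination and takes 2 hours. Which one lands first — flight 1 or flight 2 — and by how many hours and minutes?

Flight 1 in UTC: 5:55 PM − 14:00 = 3:55 AM on Nov 14.
+12 hours 15 minutes → arrive 4:10 PM UTC on Nov 14.
Flight 2 in UTC: 10:35 PM + 8:00 = 6:35 AM on Nov 14.
+2 hours → arrive 8:35 AM UTC on Nov 14.
Flight 2 lands earlier by 7 hours 35 minutes.

the second, by 7 hours 35 minutes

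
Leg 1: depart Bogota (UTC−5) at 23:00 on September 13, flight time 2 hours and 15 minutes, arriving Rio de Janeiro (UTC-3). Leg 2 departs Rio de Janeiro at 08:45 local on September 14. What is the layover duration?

Convert departure to UTC: 23:00 + 5:00 = 04:00 UTC on Sep 14.
Add 2 hours 15 minutes flight time → 06:15 UTC.
Rio de Janeiro is UTC−3:00, so local arrival = 06:15 − 3:00 = 03:15 on Sep 14.
Layover = 08:45 − 03:15 = 5 hours 30 minutes.

5 hours 30 minutes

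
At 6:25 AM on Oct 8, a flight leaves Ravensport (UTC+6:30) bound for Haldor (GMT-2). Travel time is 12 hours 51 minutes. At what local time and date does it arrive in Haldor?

Convert departure to UTC: 6:25 AM − 6:30 = 11:55 PM UTC on Oct 7.
Add 12 hours and 51 minutes travel time → 12:46 PM UTC (Oct 8).
Haldor is UTC−2:00, so local arrival = 12:46 PM − 2:00 = 10:46 AM on Oct 8.

10:46 AM on October 8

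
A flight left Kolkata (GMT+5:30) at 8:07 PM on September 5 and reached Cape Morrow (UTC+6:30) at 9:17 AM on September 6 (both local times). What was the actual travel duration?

Departure in UTC: 8:07 PM − 5:30 = 2:37 PM on Sep 5.
Arrival in UTC: 9:17 AM − 6:30 = 2:47 AM on Sep 6.
Elapsed = 2:47 AM − 2:37 PM (+1 day) = 12 hours 10 minutes.

12 hours 10 minutes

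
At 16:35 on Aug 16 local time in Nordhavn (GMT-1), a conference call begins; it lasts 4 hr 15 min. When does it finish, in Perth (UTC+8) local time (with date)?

05:50 on August 17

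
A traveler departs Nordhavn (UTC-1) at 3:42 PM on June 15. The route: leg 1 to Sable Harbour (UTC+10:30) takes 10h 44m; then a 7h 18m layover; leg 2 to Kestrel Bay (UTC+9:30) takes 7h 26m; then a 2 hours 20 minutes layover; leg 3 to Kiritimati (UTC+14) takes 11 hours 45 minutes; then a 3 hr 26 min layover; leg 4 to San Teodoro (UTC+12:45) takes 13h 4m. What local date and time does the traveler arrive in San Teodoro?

1:30 PM on June 18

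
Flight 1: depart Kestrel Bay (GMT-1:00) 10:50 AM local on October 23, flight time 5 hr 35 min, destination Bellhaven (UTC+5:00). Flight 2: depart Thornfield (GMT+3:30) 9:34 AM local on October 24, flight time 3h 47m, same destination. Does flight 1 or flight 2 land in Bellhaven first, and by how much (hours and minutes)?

Flight 1 in UTC: 10:50 AM + 1:00 = 11:50 AM on Oct 23.
+5 hours 35 minutes → arrive 5:25 PM UTC on Oct 23.
Flight 2 in UTC: 9:34 AM − 3:30 = 6:04 AM on Oct 24.
+3 hours 47 minutes → arrive 9:51 AM UTC on Oct 24.
Flight 1 lands earlier by 16 hours 26 minutes.

the first, by 16 hours 26 minutes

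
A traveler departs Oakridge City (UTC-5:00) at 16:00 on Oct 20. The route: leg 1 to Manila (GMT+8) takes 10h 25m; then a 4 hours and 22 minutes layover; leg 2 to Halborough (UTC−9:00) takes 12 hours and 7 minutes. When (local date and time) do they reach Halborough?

Convert departure to UTC: 16:00 + 5:00 = 21:00 UTC on Oct 20.
Add 10 hours and 25 minutes leg 1 → 07:25 UTC (Oct 21).
Add 4 hours and 22 minutes layover in Manila → 11:47 UTC.
Add 12 hours and 7 minutes leg 2 → 23:54 UTC.
Halborough is UTC−9:00, so local arrival = 23:54 − 9:00 = 14:54 on Oct 21.

14:54 on October 21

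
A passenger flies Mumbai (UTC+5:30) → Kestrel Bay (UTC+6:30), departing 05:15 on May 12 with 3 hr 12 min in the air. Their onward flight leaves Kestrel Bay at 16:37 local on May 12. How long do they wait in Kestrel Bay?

7 hours 10 minutes

Convert departure to UTC: 05:15 − 5:30 = 23:45 UTC on May 11.
Add 3 hours and 12 minutes flight time → 02:57 UTC (May 12).
Kestrel Bay is UTC+6:30, so local arrival = 02:57 + 6:30 = 09:27 on May 12.
Layover = 16:37 − 09:27 = 7 hours 10 minutes.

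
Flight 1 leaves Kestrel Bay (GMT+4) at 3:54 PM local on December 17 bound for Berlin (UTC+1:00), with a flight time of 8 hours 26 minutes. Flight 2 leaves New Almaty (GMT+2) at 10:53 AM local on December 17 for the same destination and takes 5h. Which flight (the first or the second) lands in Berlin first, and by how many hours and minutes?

the second, by 6 hours 27 minutes

Flight 1 in UTC: 3:54 PM − 4:00 = 11:54 AM on Dec 17.
+8 hours and 26 minutes → arrive 8:20 PM UTC on Dec 17.
Flight 2 in UTC: 10:53 AM − 2:00 = 8:53 AM on Dec 17.
+5 hours → arrive 1:53 PM UTC on Dec 17.
Flight 2 lands earlier by 6 hours 27 minutes.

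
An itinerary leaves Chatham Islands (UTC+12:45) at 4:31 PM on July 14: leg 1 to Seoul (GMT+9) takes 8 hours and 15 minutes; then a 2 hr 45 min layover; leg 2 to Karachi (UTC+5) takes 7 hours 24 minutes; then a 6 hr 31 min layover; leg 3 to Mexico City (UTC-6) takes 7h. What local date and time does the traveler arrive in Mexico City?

Convert departure to UTC: 4:31 PM − 12:45 = 3:46 AM UTC on Jul 14.
Add 8 hours and 15 minutes leg 1 → 12:01 PM UTC.
Add 2 hours and 45 minutes layover in Seoul → 2:46 PM UTC.
Add 7 hours 24 minutes leg 2 → 10:10 PM UTC.
Add 6 hours and 31 minutes layover in Karachi → 4:41 AM UTC (Jul 15).
Add 7 hours leg 3 → 11:41 AM UTC.
Mexico City is UTC−6:00, so local arrival = 11:41 AM − 6:00 = 5:41 AM on Jul 15.

5:41 AM on July 15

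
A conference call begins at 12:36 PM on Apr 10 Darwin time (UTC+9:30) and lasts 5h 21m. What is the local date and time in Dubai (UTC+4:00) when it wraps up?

Convert start to UTC: 12:36 PM − 9:30 = 3:06 AM UTC on Apr 10.
Add 5 hours and 21 minutes duration → 8:27 AM UTC.
Dubai is UTC+4:00, so local end time = 8:27 AM + 4:00 = 12:27 PM on Apr 10.

12:27 PM on Apr 10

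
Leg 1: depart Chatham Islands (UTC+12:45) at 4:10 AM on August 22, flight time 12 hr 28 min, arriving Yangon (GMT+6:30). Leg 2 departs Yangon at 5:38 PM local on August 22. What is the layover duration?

Convert departure to UTC: 4:10 AM − 12:45 = 3:25 PM UTC on Aug 21.
Add 12 hours and 28 minutes flight time → 3:53 AM UTC (Aug 22).
Yangon is UTC+6:30, so local arrival = 3:53 AM + 6:30 = 10:23 AM on Aug 22.
Layover = 5:38 PM − 10:23 AM = 7 hours 15 minutes.

7 hours 15 minutes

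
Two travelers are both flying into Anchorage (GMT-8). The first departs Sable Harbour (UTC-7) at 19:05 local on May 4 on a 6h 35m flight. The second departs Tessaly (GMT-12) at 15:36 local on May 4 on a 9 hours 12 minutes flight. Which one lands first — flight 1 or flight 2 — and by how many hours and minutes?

Flight 1 in UTC: 19:05 + 7:00 = 02:05 on May 5.
+6 hours 35 minutes → arrive 08:40 UTC on May 5.
Flight 2 in UTC: 15:36 + 12:00 = 03:36 on May 5.
+9 hours 12 minutes → arrive 12:48 UTC on May 5.
Flight 1 lands earlier by 4 hours 8 minutes.

the first, by 4 hours 8 minutes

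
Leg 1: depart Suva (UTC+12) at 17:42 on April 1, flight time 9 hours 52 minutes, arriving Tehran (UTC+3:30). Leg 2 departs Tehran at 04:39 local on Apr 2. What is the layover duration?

9 hours 35 minutes

Convert departure to UTC: 17:42 − 12:00 = 05:42 UTC on Apr 1.
Add 9 hours and 52 minutes flight time → 15:34 UTC.
Tehran is UTC+3:30, so local arrival = 15:34 + 3:30 = 19:04 on Apr 1.
Layover = 04:39 − 19:04 (+1 day) = 9 hours 35 minutes.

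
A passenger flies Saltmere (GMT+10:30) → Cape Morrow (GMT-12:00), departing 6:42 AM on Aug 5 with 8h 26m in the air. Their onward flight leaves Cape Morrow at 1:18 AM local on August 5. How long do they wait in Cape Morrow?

Convert departure to UTC: 6:42 AM − 10:30 = 8:12 PM UTC on Aug 4.
Add 8 hours and 26 minutes flight time → 4:38 AM UTC (Aug 5).
Cape Morrow is UTC−12:00, so local arrival = 4:38 AM − 12:00 = 4:38 PM on Aug 4.
Layover = 1:18 AM − 4:38 PM (+1 day) = 8 hours 40 minutes.

8 hours 40 minutes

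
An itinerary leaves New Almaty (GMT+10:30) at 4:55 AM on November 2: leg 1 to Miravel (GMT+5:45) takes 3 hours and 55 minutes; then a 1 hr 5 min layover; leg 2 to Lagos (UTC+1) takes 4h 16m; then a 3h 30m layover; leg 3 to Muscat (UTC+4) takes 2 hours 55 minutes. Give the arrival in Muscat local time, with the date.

Convert departure to UTC: 4:55 AM − 10:30 = 6:25 PM UTC on Nov 1.
Add 3 hours and 55 minutes leg 1 → 10:20 PM UTC.
Add 1 hour and 5 minutes layover in Miravel → 11:25 PM UTC.
Add 4 hours and 16 minutes leg 2 → 3:41 AM UTC (Nov 2).
Add 3 hours 30 minutes layover in Lagos → 7:11 AM UTC.
Add 2 hours and 55 minutes leg 3 → 10:06 AM UTC.
Muscat is UTC+4:00, so local arrival = 10:06 AM + 4:00 = 2:06 PM on Nov 2.

2:06 PM on November 2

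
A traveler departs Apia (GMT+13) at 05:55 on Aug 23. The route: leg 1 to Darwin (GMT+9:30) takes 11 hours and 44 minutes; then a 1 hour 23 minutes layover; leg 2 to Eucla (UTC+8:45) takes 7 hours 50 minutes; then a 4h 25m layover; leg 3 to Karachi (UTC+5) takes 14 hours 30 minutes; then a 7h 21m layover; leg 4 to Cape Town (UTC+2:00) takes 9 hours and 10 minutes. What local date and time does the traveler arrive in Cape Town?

03:18 on August 25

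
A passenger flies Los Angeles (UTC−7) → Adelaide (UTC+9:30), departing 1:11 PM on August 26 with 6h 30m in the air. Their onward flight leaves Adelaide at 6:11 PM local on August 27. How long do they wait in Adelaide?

6 hours

Convert departure to UTC: 1:11 PM + 7:00 = 8:11 PM UTC on Aug 26.
Add 6 hours and 30 minutes flight time → 2:41 AM UTC (Aug 27).
Adelaide is UTC+9:30, so local arrival = 2:41 AM + 9:30 = 12:11 PM on Aug 27.
Layover = 6:11 PM − 12:11 PM = 6 hours.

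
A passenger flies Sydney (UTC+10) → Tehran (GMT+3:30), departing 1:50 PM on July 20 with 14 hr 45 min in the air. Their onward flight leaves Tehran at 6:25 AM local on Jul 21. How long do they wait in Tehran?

8 hours 20 minutes

Convert departure to UTC: 1:50 PM − 10:00 = 3:50 AM UTC on Jul 20.
Add 14 hours 45 minutes flight time → 6:35 PM UTC.
Tehran is UTC+3:30, so local arrival = 6:35 PM + 3:30 = 10:05 PM on Jul 20.
Layover = 6:25 AM − 10:05 PM (+1 day) = 8 hours 20 minutes.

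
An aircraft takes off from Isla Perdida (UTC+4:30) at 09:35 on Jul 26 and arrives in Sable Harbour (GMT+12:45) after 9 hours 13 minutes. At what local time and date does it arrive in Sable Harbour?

Convert departure to UTC: 09:35 − 4:30 = 05:05 UTC on Jul 26.
Add 9 hours 13 minutes travel time → 14:18 UTC.
Sable Harbour is UTC+12:45, so local arrival = 14:18 + 12:45 = 03:03 on Jul 27.

03:03 on Jul 27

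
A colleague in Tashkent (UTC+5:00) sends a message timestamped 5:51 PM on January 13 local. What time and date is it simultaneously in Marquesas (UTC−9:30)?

Marquesas is 14:30 behind Tashkent.
Shift by the zone difference: 5:51 PM − 14:30 = 3:21 AM on Jan 13 in Marquesas.

3:21 AM on January 13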